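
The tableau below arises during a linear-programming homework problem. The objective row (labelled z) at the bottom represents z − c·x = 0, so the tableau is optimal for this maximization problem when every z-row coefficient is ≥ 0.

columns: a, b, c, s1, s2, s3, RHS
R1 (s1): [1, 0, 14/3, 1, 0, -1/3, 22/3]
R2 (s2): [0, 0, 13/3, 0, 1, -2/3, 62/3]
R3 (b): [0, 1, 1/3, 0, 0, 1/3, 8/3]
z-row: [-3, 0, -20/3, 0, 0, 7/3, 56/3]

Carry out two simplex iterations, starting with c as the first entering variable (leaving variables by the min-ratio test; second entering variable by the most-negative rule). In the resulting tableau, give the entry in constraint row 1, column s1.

Ratio test on column c — row 1: (22/3)/(14/3) = 11/7; row 2: (62/3)/(13/3) = 62/13; row 3: (8/3)/(1/3) = 8. Minimum is 11/7 at row 1 (s1 leaves); pivot element 14/3.
Divide row 1 by 14/3; eliminate column c from the other rows.
Second iteration: most negative z-row entry is -11/7 in column a, so a enters.
Ratio test on column a — row 1: (11/7)/(3/14) = 22/3; row 2: entry -13/14 ≤ 0; row 3: entry -1/14 ≤ 0. Minimum is 22/3 at row 1 (c leaves); pivot element 3/14.
Divide row 1 by 3/14; eliminate column a from the other rows.
After both pivots, the entry at constraint row 1, column s1 is 1.

1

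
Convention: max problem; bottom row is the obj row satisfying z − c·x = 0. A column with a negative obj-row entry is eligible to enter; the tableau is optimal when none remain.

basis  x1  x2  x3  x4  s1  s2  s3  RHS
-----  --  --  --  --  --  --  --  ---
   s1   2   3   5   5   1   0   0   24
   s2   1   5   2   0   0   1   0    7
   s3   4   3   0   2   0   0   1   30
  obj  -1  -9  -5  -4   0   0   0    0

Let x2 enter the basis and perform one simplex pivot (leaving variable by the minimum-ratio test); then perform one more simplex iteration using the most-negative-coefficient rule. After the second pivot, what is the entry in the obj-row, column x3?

41/25

Ratio test on column x2 — row 1: 24/3 = 8; row 2: 7/5 = 7/5; row 3: 30/3 = 10. Minimum is 7/5 at row 2 (s2 leaves); pivot element 5.
Divide row 2 by 5; eliminate column x2 from the other rows.
Second iteration: most negative obj-row entry is -4 in column x4, so x4 enters.
Ratio test on column x4 — row 1: (99/5)/5 = 99/25; row 2: entry 0 ≤ 0; row 3: (129/5)/2 = 129/10. Minimum is 99/25 at row 1 (s1 leaves); pivot element 5.
Divide row 1 by 5; eliminate column x4 from the other rows.
After both pivots, the entry at the obj-row, column x3 is 41/25.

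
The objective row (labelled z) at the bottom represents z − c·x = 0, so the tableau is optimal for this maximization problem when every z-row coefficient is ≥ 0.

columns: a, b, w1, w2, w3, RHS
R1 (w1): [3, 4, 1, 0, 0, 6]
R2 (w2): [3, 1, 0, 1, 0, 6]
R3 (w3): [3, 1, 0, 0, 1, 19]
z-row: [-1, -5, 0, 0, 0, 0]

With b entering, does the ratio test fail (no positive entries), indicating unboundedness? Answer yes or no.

Column b has positive entries in row(s) 1, 2, 3, so the ratio test bounds it — not unbounded.

no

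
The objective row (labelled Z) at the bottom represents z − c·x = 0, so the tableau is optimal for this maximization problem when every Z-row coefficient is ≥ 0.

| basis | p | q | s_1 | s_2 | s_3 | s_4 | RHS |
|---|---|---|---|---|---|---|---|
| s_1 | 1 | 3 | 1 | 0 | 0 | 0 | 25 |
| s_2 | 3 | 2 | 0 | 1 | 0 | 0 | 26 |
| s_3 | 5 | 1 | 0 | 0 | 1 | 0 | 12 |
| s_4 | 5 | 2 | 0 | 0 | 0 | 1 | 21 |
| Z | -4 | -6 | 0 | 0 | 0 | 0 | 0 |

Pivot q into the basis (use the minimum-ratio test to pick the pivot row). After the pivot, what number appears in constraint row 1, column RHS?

Ratio test on column q — row 1: 25/3 = 25/3; row 2: 26/2 = 13; row 3: 12/1 = 12; row 4: 21/2 = 21/2. Minimum is 25/3 at row 1 (s_1 leaves); pivot element 3.
Divide row 1 by 3; eliminate column q from the other rows.
In the new row 1, the RHS entry is the old entry divided by the pivot: 25/3 = 25/3.

25/3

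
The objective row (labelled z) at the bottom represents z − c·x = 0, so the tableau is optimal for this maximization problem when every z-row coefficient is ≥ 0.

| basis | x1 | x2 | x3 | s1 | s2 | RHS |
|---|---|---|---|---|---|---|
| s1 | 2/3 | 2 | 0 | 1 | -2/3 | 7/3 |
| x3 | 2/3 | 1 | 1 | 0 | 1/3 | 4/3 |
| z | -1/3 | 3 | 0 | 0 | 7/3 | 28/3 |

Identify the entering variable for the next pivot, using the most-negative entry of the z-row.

Negative z-row entries: x1: -1/3.
The most negative is -1/3 in column x1, so x1 enters.

x1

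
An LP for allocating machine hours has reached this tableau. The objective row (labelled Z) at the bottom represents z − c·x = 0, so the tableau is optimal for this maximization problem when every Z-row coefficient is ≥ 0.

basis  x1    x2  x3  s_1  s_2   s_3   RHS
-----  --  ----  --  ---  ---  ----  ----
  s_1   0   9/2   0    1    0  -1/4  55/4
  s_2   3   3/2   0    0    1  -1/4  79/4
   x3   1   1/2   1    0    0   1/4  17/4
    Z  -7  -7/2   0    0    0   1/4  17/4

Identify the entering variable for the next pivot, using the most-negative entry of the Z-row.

Negative Z-row entries: x1: -7, x2: -7/2.
The most negative is -7 in column x1, so x1 enters.

x1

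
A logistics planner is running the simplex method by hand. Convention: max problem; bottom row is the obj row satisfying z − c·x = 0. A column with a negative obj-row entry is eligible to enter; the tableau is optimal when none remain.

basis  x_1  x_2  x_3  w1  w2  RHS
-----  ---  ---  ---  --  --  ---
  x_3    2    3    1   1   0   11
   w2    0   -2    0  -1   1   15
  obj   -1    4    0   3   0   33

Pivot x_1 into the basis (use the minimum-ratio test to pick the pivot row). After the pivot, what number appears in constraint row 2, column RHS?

15

Ratio test on column x_1 — row 1: 11/2 = 11/2; row 2: entry 0 ≤ 0. Minimum is 11/2 at row 1 (x_3 leaves); pivot element 2.
Divide row 1 by 2; eliminate column x_1 from the other rows.
Row 2 update in column RHS: 15 − 0·(11/2) = 15.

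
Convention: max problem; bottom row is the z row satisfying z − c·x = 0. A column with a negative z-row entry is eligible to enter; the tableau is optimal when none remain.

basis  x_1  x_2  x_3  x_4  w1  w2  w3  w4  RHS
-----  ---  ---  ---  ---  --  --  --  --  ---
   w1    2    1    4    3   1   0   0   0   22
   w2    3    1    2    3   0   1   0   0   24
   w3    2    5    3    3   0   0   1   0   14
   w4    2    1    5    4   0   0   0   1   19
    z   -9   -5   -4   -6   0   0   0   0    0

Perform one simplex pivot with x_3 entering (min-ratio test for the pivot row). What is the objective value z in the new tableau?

Ratio test on column x_3 — row 1: 22/4 = 11/2; row 2: 24/2 = 12; row 3: 14/3 = 14/3; row 4: 19/5 = 19/5. Minimum is 19/5 at row 4 (w4 leaves); pivot element 5.
Pivot on row 4; the z-row RHS becomes 0 − (-4)·(19/5) = 76/5.

76/5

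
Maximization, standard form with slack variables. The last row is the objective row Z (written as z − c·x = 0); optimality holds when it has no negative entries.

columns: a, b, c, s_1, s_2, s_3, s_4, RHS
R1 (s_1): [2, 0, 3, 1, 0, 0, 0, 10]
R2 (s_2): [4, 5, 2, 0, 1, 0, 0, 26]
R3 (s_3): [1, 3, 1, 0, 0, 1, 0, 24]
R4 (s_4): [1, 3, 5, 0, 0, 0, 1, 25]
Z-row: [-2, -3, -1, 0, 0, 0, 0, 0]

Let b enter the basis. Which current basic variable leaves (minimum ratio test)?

s_2

Column b entries and ratios — s_1: 0 ≤ 0, skip; s_2: 26/5 = 26/5; s_3: 24/3 = 8; s_4: 25/3 = 25/3.
Smallest ratio is 26/5 in the row of s_2, so s_2 leaves.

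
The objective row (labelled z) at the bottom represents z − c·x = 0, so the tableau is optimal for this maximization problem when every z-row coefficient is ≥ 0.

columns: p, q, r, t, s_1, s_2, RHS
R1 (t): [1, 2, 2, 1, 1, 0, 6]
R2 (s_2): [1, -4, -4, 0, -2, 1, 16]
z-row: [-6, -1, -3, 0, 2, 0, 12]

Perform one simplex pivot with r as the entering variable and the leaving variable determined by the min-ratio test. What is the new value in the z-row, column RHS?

Ratio test on column r — row 1: 6/2 = 3; row 2: entry -4 ≤ 0. Minimum is 3 at row 1 (t leaves); pivot element 2.
Divide row 1 by 2; eliminate column r from the other rows.
z-row update in column RHS: 12 − (-3)·3 = 21.

21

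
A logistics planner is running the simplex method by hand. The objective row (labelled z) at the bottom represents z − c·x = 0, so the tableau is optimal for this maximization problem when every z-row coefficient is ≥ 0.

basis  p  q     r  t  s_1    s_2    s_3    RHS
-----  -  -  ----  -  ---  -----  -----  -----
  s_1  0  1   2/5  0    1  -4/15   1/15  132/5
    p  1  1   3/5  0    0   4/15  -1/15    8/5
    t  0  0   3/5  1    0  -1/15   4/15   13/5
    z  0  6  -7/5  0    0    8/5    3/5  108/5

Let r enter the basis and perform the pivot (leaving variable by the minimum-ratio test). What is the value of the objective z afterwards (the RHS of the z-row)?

Ratio test on column r — row 1: (132/5)/(2/5) = 66; row 2: (8/5)/(3/5) = 8/3; row 3: (13/5)/(3/5) = 13/3. Minimum is 8/3 at row 2 (p leaves); pivot element 3/5.
Pivot on row 2; the z-row RHS becomes 108/5 − (-7/5)·(8/3) = 76/3.

76/3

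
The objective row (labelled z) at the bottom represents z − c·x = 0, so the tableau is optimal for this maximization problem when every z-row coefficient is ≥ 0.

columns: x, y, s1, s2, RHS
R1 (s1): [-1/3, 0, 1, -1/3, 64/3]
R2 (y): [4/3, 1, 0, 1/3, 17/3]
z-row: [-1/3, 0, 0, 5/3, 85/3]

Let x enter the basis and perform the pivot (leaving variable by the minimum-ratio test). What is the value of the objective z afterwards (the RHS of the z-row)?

Ratio test on column x — row 1: entry -1/3 ≤ 0; row 2: (17/3)/(4/3) = 17/4. Minimum is 17/4 at row 2 (y leaves); pivot element 4/3.
Pivot on row 2; the z-row RHS becomes 85/3 − (-1/3)·(17/4) = 119/4.

119/4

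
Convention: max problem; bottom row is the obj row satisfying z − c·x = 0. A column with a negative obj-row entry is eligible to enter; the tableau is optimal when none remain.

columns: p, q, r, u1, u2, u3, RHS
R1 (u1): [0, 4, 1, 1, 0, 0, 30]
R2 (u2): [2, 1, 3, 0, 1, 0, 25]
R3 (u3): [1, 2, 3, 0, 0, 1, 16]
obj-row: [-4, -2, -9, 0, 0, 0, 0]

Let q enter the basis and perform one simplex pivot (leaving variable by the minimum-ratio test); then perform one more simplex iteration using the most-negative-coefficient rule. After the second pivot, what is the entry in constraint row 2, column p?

Ratio test on column q — row 1: 30/4 = 15/2; row 2: 25/1 = 25; row 3: 16/2 = 8. Minimum is 15/2 at row 1 (u1 leaves); pivot element 4.
Divide row 1 by 4; eliminate column q from the other rows.
Second iteration: most negative obj-row entry is -17/2 in column r, so r enters.
Ratio test on column r — row 1: (15/2)/(1/4) = 30; row 2: (35/2)/(11/4) = 70/11; row 3: 1/(5/2) = 2/5. Minimum is 2/5 at row 3 (u3 leaves); pivot element 5/2.
Divide row 3 by 5/2; eliminate column r from the other rows.
After both pivots, the entry at constraint row 2, column p is 9/10.

9/10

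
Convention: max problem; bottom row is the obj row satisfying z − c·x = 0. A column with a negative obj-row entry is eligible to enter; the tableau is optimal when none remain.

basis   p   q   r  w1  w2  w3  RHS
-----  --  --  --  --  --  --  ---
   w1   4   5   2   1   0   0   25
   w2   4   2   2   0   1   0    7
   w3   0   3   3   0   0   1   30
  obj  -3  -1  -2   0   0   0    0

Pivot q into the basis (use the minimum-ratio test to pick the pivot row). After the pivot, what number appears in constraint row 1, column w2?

Ratio test on column q — row 1: 25/5 = 5; row 2: 7/2 = 7/2; row 3: 30/3 = 10. Minimum is 7/2 at row 2 (w2 leaves); pivot element 2.
Divide row 2 by 2; eliminate column q from the other rows.
Row 1 update in column w2: 0 − 5·(1/2) = -5/2.

-5/2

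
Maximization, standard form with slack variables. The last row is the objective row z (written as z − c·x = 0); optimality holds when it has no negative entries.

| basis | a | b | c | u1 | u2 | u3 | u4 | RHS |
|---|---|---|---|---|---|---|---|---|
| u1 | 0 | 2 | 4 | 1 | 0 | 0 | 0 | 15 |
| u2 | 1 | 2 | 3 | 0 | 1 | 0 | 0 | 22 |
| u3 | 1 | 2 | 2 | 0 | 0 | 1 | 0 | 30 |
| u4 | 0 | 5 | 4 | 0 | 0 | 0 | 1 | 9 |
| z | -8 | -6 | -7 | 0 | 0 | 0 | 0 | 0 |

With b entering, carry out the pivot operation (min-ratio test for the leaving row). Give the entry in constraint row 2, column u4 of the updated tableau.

-2/5

Ratio test on column b — row 1: 15/2 = 15/2; row 2: 22/2 = 11; row 3: 30/2 = 15; row 4: 9/5 = 9/5. Minimum is 9/5 at row 4 (u4 leaves); pivot element 5.
Divide row 4 by 5; eliminate column b from the other rows.
Row 2 update in column u4: 0 − 2·(1/5) = -2/5.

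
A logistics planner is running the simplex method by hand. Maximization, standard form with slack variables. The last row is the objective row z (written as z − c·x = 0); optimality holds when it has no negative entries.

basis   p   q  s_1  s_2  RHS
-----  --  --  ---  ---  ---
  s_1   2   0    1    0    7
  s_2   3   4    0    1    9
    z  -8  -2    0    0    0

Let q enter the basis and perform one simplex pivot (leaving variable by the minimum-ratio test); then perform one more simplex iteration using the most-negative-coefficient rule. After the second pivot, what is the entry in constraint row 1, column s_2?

Ratio test on column q — row 1: entry 0 ≤ 0; row 2: 9/4 = 9/4. Minimum is 9/4 at row 2 (s_2 leaves); pivot element 4.
Divide row 2 by 4; eliminate column q from the other rows.
Second iteration: most negative z-row entry is -13/2 in column p, so p enters.
Ratio test on column p — row 1: 7/2 = 7/2; row 2: (9/4)/(3/4) = 3. Minimum is 3 at row 2 (q leaves); pivot element 3/4.
Divide row 2 by 3/4; eliminate column p from the other rows.
After both pivots, the entry at constraint row 1, column s_2 is -2/3.

-2/3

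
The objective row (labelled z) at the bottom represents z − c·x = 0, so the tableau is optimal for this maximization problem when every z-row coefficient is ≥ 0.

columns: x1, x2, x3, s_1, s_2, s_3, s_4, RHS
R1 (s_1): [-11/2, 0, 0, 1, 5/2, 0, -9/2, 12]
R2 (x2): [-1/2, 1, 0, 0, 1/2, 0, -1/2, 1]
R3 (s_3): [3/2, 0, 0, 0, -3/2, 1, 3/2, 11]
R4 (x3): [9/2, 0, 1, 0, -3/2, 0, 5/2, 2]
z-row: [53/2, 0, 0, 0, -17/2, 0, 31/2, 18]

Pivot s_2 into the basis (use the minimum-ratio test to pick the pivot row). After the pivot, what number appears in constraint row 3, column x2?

Ratio test on column s_2 — row 1: 12/(5/2) = 24/5; row 2: 1/(1/2) = 2; row 3: entry -3/2 ≤ 0; row 4: entry -3/2 ≤ 0. Minimum is 2 at row 2 (x2 leaves); pivot element 1/2.
Divide row 2 by 1/2; eliminate column s_2 from the other rows.
Row 3 update in column x2: 0 − (-3/2)·2 = 3.

3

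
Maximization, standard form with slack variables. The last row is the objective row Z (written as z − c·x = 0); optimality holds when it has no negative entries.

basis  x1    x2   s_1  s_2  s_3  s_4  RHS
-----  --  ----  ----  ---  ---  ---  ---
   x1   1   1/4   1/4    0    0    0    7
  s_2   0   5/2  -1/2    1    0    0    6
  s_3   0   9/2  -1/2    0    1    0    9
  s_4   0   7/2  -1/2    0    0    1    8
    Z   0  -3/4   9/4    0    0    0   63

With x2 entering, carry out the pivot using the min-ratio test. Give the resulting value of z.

Ratio test on column x2 — row 1: 7/(1/4) = 28; row 2: 6/(5/2) = 12/5; row 3: 9/(9/2) = 2; row 4: 8/(7/2) = 16/7. Minimum is 2 at row 3 (s_3 leaves); pivot element 9/2.
Pivot on row 3; the Z-row RHS becomes 63 − (-3/4)·2 = 129/2.

129/2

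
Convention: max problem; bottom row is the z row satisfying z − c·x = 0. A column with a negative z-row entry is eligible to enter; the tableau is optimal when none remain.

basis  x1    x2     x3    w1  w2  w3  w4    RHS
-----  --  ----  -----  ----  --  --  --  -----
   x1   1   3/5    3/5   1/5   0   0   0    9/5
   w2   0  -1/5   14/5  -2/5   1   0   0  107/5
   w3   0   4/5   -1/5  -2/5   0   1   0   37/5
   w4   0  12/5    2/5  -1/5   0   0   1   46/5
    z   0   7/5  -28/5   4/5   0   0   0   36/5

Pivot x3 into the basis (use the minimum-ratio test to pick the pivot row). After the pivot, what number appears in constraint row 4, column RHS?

Ratio test on column x3 — row 1: (9/5)/(3/5) = 3; row 2: (107/5)/(14/5) = 107/14; row 3: entry -1/5 ≤ 0; row 4: (46/5)/(2/5) = 23. Minimum is 3 at row 1 (x1 leaves); pivot element 3/5.
Divide row 1 by 3/5; eliminate column x3 from the other rows.
Row 4 update in column RHS: 46/5 − (2/5)·3 = 8.

8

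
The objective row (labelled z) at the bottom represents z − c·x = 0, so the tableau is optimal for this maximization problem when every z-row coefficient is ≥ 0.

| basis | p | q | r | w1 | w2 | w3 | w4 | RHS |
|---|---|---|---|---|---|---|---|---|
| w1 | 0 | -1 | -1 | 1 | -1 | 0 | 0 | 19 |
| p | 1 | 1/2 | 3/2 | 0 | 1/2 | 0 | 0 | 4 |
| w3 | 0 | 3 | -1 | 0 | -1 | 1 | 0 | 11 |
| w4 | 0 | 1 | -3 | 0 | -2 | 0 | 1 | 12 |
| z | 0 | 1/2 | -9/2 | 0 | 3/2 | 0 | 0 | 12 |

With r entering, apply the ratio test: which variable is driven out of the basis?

p

Column r entries and ratios — w1: -1 ≤ 0, skip; p: 4/(3/2) = 8/3; w3: -1 ≤ 0, skip; w4: -3 ≤ 0, skip.
Smallest ratio is 8/3 in the row of p, so p leaves.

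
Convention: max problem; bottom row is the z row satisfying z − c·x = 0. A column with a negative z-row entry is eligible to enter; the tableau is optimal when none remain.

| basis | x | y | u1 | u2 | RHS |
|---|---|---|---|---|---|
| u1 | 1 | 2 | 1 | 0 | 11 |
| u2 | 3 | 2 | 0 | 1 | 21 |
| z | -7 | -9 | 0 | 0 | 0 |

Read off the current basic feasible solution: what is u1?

u1 is basic (row 1); its value is the RHS of that row, 11.

11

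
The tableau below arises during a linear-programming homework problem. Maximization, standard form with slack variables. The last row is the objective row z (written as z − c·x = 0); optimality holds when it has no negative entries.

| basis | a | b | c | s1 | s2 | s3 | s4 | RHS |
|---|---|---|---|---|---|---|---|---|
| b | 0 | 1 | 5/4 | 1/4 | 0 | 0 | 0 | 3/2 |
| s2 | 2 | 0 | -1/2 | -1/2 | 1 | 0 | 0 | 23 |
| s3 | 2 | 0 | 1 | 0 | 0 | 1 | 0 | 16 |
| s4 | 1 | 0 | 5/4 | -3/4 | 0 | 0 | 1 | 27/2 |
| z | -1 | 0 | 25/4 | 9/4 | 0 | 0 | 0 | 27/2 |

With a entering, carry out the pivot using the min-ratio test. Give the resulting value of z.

43/2

Ratio test on column a — row 1: entry 0 ≤ 0; row 2: 23/2 = 23/2; row 3: 16/2 = 8; row 4: (27/2)/1 = 27/2. Minimum is 8 at row 3 (s3 leaves); pivot element 2.
Pivot on row 3; the z-row RHS becomes 27/2 − (-1)·8 = 43/2.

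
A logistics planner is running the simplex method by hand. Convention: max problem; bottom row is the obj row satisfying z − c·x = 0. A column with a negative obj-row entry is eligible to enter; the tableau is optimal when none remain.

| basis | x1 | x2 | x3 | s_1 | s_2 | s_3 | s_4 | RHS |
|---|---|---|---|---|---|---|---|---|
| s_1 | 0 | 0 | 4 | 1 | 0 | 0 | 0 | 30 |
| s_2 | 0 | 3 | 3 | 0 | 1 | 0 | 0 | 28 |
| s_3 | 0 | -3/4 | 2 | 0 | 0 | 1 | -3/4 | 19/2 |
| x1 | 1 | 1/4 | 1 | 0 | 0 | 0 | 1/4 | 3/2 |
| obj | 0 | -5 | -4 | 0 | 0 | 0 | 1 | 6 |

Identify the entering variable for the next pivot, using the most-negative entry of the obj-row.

x2

Negative obj-row entries: x2: -5, x3: -4.
The most negative is -5 in column x2, so x2 enters.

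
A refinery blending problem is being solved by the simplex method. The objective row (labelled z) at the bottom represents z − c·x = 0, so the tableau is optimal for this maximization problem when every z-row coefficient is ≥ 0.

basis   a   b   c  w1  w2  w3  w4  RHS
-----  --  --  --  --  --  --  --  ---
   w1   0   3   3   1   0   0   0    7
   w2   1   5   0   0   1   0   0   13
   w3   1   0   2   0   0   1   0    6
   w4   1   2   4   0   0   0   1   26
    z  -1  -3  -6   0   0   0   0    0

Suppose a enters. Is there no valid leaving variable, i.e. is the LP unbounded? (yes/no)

Column a has positive entries in row(s) 2, 3, 4, so the ratio test bounds it — not unbounded.

no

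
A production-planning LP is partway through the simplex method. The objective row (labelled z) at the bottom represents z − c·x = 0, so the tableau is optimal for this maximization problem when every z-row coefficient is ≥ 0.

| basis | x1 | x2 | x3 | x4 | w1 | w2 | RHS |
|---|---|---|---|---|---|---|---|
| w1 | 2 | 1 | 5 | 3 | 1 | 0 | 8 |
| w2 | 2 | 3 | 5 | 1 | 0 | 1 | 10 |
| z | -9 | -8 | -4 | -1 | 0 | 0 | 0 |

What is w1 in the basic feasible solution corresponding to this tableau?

8

w1 is basic (row 1); its value is the RHS of that row, 8.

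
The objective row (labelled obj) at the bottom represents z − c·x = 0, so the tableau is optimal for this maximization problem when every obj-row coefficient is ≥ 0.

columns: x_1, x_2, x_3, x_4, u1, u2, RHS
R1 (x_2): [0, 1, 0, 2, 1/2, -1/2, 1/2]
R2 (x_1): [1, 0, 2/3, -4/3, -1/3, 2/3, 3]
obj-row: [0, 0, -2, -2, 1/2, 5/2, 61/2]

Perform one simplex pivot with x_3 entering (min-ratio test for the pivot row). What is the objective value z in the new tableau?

79/2

Ratio test on column x_3 — row 1: entry 0 ≤ 0; row 2: 3/(2/3) = 9/2. Minimum is 9/2 at row 2 (x_1 leaves); pivot element 2/3.
Pivot on row 2; the obj-row RHS becomes 61/2 − (-2)·(9/2) = 79/2.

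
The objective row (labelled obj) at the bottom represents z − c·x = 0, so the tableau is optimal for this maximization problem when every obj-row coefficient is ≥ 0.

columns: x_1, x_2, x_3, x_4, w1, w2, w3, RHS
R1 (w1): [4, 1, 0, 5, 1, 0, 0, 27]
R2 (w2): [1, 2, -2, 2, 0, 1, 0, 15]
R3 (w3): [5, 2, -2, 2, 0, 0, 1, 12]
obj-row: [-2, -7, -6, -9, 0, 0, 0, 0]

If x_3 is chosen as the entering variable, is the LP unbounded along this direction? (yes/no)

Every constraint-row entry in column x_3 is ≤ 0, so increasing x_3 is unbounded.

yes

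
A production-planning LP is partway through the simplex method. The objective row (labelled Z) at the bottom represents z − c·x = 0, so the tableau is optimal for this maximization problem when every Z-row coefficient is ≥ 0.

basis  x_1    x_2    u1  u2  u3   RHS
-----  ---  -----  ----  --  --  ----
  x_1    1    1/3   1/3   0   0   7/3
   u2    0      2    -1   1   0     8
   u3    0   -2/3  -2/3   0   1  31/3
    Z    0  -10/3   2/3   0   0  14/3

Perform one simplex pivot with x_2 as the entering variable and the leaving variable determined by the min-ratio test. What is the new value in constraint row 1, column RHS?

1

Ratio test on column x_2 — row 1: (7/3)/(1/3) = 7; row 2: 8/2 = 4; row 3: entry -2/3 ≤ 0. Minimum is 4 at row 2 (u2 leaves); pivot element 2.
Divide row 2 by 2; eliminate column x_2 from the other rows.
Row 1 update in column RHS: 7/3 − (1/3)·4 = 1.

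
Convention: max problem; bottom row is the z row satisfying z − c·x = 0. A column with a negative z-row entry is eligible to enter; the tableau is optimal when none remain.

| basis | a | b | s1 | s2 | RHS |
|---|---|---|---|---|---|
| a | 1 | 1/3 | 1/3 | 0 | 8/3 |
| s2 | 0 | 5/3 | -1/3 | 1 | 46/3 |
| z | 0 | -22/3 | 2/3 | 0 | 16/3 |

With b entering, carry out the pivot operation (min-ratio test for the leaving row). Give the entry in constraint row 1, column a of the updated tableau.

3

Ratio test on column b — row 1: (8/3)/(1/3) = 8; row 2: (46/3)/(5/3) = 46/5. Minimum is 8 at row 1 (a leaves); pivot element 1/3.
Divide row 1 by 1/3; eliminate column b from the other rows.
In the new row 1, the a entry is the old entry divided by the pivot: 1/(1/3) = 3.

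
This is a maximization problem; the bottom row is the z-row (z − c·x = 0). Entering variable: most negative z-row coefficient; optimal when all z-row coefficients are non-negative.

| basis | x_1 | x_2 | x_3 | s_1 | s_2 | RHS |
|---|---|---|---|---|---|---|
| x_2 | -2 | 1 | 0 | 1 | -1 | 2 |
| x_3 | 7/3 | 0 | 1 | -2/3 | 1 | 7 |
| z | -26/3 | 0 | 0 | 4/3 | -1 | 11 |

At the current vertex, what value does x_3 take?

x_3 is basic (row 2); its value is the RHS of that row, 7.

7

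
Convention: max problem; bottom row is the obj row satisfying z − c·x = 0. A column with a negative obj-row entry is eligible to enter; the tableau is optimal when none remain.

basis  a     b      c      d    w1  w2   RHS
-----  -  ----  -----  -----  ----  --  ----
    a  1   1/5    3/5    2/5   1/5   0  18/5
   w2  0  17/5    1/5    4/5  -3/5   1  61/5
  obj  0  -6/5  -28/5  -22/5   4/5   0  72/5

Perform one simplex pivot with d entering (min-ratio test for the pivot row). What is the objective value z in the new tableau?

Ratio test on column d — row 1: (18/5)/(2/5) = 9; row 2: (61/5)/(4/5) = 61/4. Minimum is 9 at row 1 (a leaves); pivot element 2/5.
Pivot on row 1; the obj-row RHS becomes 72/5 − (-22/5)·9 = 54.

54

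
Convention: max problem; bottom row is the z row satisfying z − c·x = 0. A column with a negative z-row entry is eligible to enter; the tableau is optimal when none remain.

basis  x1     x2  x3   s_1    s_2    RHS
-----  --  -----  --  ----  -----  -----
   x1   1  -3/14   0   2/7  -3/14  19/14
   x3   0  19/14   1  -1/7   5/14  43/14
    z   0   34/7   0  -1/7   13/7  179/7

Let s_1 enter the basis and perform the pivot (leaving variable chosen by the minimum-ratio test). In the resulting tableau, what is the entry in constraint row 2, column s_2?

Ratio test on column s_1 — row 1: (19/14)/(2/7) = 19/4; row 2: entry -1/7 ≤ 0. Minimum is 19/4 at row 1 (x1 leaves); pivot element 2/7.
Divide row 1 by 2/7; eliminate column s_1 from the other rows.
Row 2 update in column s_2: 5/14 − (-1/7)·(-3/4) = 1/4.

1/4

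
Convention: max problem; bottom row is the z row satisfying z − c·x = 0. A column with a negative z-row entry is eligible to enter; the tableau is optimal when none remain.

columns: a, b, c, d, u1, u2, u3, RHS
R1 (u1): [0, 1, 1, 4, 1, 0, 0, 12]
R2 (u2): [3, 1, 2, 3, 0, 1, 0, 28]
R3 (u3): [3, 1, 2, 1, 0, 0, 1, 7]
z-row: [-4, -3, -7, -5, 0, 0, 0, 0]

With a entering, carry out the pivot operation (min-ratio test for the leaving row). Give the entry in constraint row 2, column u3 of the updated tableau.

Ratio test on column a — row 1: entry 0 ≤ 0; row 2: 28/3 = 28/3; row 3: 7/3 = 7/3. Minimum is 7/3 at row 3 (u3 leaves); pivot element 3.
Divide row 3 by 3; eliminate column a from the other rows.
Row 2 update in column u3: 0 − 3·(1/3) = -1.

-1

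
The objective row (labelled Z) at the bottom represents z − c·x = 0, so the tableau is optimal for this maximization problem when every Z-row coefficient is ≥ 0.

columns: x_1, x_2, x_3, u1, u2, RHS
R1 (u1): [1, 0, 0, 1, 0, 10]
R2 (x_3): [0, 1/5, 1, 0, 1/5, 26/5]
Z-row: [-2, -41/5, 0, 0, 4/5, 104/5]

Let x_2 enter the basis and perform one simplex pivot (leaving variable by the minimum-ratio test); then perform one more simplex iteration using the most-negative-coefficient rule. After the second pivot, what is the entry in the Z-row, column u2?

9

Ratio test on column x_2 — row 1: entry 0 ≤ 0; row 2: (26/5)/(1/5) = 26. Minimum is 26 at row 2 (x_3 leaves); pivot element 1/5.
Divide row 2 by 1/5; eliminate column x_2 from the other rows.
Second iteration: most negative Z-row entry is -2 in column x_1, so x_1 enters.
Ratio test on column x_1 — row 1: 10/1 = 10; row 2: entry 0 ≤ 0. Minimum is 10 at row 1 (u1 leaves); pivot element 1.
Divide row 1 by 1; eliminate column x_1 from the other rows.
After both pivots, the entry at the Z-row, column u2 is 9.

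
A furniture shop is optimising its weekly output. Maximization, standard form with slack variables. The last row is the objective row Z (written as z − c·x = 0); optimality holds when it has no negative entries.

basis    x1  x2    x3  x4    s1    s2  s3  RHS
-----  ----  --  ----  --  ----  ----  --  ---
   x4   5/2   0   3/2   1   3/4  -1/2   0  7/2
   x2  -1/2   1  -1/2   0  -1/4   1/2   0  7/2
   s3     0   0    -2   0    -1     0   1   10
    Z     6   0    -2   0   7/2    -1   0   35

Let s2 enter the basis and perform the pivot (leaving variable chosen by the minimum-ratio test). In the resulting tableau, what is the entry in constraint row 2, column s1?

-1/2

Ratio test on column s2 — row 1: entry -1/2 ≤ 0; row 2: (7/2)/(1/2) = 7; row 3: entry 0 ≤ 0. Minimum is 7 at row 2 (x2 leaves); pivot element 1/2.
Divide row 2 by 1/2; eliminate column s2 from the other rows.
In the new row 2, the s1 entry is the old entry divided by the pivot: (-1/4)/(1/2) = -1/2.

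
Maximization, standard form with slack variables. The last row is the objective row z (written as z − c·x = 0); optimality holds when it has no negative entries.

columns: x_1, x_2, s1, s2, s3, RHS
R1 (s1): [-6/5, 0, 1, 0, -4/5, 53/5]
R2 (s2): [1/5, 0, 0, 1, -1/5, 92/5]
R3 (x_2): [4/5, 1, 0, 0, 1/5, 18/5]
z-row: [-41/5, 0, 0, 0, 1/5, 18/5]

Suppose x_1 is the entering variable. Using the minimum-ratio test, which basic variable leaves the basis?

x_2

Column x_1 entries and ratios — s1: -6/5 ≤ 0, skip; s2: (92/5)/(1/5) = 92; x_2: (18/5)/(4/5) = 9/2.
Smallest ratio is 9/2 in the row of x_2, so x_2 leaves.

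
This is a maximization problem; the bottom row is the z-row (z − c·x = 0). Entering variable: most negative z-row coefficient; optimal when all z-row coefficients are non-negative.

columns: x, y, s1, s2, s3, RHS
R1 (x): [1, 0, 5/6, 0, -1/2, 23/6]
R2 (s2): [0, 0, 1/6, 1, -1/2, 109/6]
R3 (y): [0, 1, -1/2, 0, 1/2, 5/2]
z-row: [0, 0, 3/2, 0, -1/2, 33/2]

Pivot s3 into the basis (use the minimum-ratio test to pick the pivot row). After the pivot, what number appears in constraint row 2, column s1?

-1/3

Ratio test on column s3 — row 1: entry -1/2 ≤ 0; row 2: entry -1/2 ≤ 0; row 3: (5/2)/(1/2) = 5. Minimum is 5 at row 3 (y leaves); pivot element 1/2.
Divide row 3 by 1/2; eliminate column s3 from the other rows.
Row 2 update in column s1: 1/6 − (-1/2)·(-1) = -1/3.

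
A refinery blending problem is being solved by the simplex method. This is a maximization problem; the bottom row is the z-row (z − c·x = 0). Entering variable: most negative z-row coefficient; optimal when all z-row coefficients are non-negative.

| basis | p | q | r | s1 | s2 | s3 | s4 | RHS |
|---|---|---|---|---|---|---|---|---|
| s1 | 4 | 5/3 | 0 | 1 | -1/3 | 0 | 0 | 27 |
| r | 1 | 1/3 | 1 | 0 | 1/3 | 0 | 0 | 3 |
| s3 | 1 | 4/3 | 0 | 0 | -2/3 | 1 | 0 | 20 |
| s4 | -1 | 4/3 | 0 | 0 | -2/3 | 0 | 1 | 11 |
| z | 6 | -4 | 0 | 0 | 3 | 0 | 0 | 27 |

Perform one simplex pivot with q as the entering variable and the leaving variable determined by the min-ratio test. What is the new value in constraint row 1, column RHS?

53/4

Ratio test on column q — row 1: 27/(5/3) = 81/5; row 2: 3/(1/3) = 9; row 3: 20/(4/3) = 15; row 4: 11/(4/3) = 33/4. Minimum is 33/4 at row 4 (s4 leaves); pivot element 4/3.
Divide row 4 by 4/3; eliminate column q from the other rows.
Row 1 update in column RHS: 27 − (5/3)·(33/4) = 53/4.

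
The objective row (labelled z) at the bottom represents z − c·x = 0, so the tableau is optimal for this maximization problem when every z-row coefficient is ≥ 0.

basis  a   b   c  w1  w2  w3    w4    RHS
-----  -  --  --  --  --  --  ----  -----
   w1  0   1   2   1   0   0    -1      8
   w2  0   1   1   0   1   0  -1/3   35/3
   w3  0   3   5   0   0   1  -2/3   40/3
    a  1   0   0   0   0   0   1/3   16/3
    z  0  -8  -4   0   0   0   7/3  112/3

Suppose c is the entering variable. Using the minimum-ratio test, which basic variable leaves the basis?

w3

Column c entries and ratios — w1: 8/2 = 4; w2: (35/3)/1 = 35/3; w3: (40/3)/5 = 8/3; a: 0 ≤ 0, skip.
Smallest ratio is 8/3 in the row of w3, so w3 leaves.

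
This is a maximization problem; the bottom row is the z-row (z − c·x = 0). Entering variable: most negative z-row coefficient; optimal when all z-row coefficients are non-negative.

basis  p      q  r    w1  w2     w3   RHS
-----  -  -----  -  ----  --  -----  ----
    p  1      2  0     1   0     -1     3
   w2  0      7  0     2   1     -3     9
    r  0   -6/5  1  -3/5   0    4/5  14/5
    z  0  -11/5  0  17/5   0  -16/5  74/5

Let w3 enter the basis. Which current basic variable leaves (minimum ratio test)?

Column w3 entries and ratios — p: -1 ≤ 0, skip; w2: -3 ≤ 0, skip; r: (14/5)/(4/5) = 7/2.
Smallest ratio is 7/2 in the row of r, so r leaves.

r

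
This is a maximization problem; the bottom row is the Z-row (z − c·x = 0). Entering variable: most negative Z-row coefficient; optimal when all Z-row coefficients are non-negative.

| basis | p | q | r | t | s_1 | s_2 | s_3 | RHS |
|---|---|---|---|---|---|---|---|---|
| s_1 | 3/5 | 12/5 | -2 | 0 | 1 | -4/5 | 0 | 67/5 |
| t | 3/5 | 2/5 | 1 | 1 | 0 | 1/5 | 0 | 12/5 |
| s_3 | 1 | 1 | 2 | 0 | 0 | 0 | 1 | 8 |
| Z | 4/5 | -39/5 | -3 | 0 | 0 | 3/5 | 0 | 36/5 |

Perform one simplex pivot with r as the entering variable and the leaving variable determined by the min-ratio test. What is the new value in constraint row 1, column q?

16/5

Ratio test on column r — row 1: entry -2 ≤ 0; row 2: (12/5)/1 = 12/5; row 3: 8/2 = 4. Minimum is 12/5 at row 2 (t leaves); pivot element 1.
Divide row 2 by 1; eliminate column r from the other rows.
Row 1 update in column q: 12/5 − (-2)·(2/5) = 16/5.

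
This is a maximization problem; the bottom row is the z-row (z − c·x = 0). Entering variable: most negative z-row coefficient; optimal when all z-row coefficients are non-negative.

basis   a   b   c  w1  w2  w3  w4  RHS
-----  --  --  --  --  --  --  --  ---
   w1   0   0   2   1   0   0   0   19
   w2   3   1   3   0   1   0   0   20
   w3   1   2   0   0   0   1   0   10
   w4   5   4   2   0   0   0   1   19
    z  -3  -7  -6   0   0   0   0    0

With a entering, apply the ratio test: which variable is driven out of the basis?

w4

Column a entries and ratios — w1: 0 ≤ 0, skip; w2: 20/3 = 20/3; w3: 10/1 = 10; w4: 19/5 = 19/5.
Smallest ratio is 19/5 in the row of w4, so w4 leaves.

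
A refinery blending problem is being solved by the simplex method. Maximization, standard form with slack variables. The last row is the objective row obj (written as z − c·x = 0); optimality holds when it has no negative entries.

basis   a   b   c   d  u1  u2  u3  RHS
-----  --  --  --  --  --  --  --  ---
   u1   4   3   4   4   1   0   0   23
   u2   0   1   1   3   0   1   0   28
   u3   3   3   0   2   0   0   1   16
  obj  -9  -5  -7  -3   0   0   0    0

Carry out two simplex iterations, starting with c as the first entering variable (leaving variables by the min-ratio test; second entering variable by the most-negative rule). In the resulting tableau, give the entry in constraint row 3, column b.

1

Ratio test on column c — row 1: 23/4 = 23/4; row 2: 28/1 = 28; row 3: entry 0 ≤ 0. Minimum is 23/4 at row 1 (u1 leaves); pivot element 4.
Divide row 1 by 4; eliminate column c from the other rows.
Second iteration: most negative obj-row entry is -2 in column a, so a enters.
Ratio test on column a — row 1: (23/4)/1 = 23/4; row 2: entry -1 ≤ 0; row 3: 16/3 = 16/3. Minimum is 16/3 at row 3 (u3 leaves); pivot element 3.
Divide row 3 by 3; eliminate column a from the other rows.
After both pivots, the entry at constraint row 3, column b is 1.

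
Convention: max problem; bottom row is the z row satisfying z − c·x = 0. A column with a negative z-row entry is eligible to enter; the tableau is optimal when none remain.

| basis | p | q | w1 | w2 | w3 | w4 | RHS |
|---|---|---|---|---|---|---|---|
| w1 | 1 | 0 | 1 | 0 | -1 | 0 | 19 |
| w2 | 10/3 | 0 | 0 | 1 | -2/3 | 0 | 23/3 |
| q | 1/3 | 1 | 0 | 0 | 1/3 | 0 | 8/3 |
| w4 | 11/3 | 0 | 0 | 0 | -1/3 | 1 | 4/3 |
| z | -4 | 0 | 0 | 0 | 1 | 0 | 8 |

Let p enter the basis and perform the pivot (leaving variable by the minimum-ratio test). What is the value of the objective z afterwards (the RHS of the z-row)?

104/11

Ratio test on column p — row 1: 19/1 = 19; row 2: (23/3)/(10/3) = 23/10; row 3: (8/3)/(1/3) = 8; row 4: (4/3)/(11/3) = 4/11. Minimum is 4/11 at row 4 (w4 leaves); pivot element 11/3.
Pivot on row 4; the z-row RHS becomes 8 − (-4)·(4/11) = 104/11.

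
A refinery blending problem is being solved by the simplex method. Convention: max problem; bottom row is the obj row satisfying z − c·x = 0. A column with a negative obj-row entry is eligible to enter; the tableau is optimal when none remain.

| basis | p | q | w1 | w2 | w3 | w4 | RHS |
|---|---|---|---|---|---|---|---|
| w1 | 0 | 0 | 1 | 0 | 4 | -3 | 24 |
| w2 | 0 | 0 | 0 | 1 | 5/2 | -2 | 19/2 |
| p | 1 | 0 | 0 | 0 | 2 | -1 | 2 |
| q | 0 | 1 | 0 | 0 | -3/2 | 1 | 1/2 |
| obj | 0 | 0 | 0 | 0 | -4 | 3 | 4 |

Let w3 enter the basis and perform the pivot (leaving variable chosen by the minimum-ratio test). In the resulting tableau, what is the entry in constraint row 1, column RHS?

Ratio test on column w3 — row 1: 24/4 = 6; row 2: (19/2)/(5/2) = 19/5; row 3: 2/2 = 1; row 4: entry -3/2 ≤ 0. Minimum is 1 at row 3 (p leaves); pivot element 2.
Divide row 3 by 2; eliminate column w3 from the other rows.
Row 1 update in column RHS: 24 − 4·1 = 20.

20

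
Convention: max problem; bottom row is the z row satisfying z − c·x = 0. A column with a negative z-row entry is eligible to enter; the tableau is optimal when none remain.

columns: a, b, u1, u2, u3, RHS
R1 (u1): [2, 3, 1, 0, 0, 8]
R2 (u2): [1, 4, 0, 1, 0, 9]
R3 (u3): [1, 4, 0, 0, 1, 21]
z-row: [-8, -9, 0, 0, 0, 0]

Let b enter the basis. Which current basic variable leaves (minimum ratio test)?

Column b entries and ratios — u1: 8/3 = 8/3; u2: 9/4 = 9/4; u3: 21/4 = 21/4.
Smallest ratio is 9/4 in the row of u2, so u2 leaves.

u2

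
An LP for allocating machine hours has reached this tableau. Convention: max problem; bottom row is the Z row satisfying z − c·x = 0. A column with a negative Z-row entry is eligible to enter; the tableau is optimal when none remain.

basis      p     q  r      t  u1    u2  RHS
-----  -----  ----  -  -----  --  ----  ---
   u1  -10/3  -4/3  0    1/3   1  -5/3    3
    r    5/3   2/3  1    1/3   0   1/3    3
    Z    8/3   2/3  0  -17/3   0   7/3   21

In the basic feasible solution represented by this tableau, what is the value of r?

r is basic (row 2); its value is the RHS of that row, 3.

3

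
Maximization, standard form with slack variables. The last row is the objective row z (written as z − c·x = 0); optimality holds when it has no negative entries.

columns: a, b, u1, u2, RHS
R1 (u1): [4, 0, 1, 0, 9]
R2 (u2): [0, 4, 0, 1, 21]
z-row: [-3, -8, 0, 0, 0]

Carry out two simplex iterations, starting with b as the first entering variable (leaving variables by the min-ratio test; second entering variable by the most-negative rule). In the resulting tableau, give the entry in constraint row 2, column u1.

0

Ratio test on column b — row 1: entry 0 ≤ 0; row 2: 21/4 = 21/4. Minimum is 21/4 at row 2 (u2 leaves); pivot element 4.
Divide row 2 by 4; eliminate column b from the other rows.
Second iteration: most negative z-row entry is -3 in column a, so a enters.
Ratio test on column a — row 1: 9/4 = 9/4; row 2: entry 0 ≤ 0. Minimum is 9/4 at row 1 (u1 leaves); pivot element 4.
Divide row 1 by 4; eliminate column a from the other rows.
After both pivots, the entry at constraint row 2, column u1 is 0.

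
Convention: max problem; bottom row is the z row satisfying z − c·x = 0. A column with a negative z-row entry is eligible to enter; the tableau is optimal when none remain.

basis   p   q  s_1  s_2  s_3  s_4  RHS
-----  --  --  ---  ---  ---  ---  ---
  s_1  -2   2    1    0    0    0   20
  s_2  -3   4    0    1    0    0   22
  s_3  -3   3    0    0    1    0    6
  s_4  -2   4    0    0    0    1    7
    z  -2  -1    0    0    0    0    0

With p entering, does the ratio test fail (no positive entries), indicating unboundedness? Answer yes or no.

yes

Every constraint-row entry in column p is ≤ 0, so increasing p is unbounded.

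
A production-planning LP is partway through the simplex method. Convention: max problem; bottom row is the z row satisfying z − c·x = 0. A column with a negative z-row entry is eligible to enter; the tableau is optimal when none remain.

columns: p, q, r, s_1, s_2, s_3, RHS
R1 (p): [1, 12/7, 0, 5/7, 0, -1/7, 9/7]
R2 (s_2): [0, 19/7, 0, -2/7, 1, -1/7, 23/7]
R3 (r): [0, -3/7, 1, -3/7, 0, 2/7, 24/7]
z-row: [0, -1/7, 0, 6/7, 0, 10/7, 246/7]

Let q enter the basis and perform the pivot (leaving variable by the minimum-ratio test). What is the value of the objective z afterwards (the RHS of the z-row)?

Ratio test on column q — row 1: (9/7)/(12/7) = 3/4; row 2: (23/7)/(19/7) = 23/19; row 3: entry -3/7 ≤ 0. Minimum is 3/4 at row 1 (p leaves); pivot element 12/7.
Pivot on row 1; the z-row RHS becomes 246/7 − (-1/7)·(3/4) = 141/4.

141/4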